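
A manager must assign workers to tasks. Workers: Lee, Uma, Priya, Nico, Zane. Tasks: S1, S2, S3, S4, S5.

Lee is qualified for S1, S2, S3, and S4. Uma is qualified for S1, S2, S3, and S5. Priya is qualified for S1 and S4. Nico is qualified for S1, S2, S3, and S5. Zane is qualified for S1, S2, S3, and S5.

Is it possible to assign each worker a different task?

Yes

A valid assignment of size 5: Lee–S4, Uma–S5, Priya–S1, Nico–S3, Zane–S2.
Every worker is matched, so this is a perfect matching.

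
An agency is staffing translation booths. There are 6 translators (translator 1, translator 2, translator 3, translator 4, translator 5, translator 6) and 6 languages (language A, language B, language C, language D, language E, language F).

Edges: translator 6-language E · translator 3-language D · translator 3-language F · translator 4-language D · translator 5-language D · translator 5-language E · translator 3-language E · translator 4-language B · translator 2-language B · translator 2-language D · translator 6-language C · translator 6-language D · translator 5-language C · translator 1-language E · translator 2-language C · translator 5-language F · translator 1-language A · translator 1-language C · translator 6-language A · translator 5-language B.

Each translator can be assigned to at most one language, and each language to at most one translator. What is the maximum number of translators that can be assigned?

6

A valid assignment of size 6: translator 1-language A, translator 2-language C, translator 3-language E, translator 4-language B, translator 5-language F, translator 6-language D.
This saturates every translator, so 6 is the maximum.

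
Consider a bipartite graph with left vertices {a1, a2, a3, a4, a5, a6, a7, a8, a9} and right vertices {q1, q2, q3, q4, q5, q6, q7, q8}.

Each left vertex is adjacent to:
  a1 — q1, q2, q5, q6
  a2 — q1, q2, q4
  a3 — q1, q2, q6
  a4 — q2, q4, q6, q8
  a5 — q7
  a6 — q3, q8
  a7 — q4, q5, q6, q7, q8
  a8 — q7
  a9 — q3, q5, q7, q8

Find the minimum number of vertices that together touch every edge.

The 8 edges a1–q5, a2–q4, a3–q1, a4–q2, a5–q7, a6–q3, a7–q6, a9–q8 form a matching, so any vertex cover needs at least 8 vertices (one per matched edge).
Conversely {a1, a2, a3, a4, a6, a7, a9, q7} meets every edge and has exactly 8 vertices, so 8 is optimal.

8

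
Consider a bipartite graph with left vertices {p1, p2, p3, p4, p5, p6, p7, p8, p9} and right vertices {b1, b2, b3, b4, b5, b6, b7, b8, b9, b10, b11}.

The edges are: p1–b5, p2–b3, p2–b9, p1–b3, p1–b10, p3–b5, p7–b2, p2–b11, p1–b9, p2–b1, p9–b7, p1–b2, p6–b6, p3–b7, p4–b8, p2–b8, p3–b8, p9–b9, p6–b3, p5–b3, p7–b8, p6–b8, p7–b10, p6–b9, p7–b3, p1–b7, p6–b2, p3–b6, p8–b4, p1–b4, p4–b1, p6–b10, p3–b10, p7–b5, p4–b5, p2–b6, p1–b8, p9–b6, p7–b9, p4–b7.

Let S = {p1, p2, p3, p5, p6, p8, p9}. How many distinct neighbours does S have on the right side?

The union of neighbours of {p1, p2, p3, p5, p6, p8, p9} is {b1, b2, b3, b4, b5, b6, b7, b8, b9, b10, b11}, which has 11 elements.
Since |N(S)| = 11 ≥ |S| = 7, Hall's condition holds for this subset.

11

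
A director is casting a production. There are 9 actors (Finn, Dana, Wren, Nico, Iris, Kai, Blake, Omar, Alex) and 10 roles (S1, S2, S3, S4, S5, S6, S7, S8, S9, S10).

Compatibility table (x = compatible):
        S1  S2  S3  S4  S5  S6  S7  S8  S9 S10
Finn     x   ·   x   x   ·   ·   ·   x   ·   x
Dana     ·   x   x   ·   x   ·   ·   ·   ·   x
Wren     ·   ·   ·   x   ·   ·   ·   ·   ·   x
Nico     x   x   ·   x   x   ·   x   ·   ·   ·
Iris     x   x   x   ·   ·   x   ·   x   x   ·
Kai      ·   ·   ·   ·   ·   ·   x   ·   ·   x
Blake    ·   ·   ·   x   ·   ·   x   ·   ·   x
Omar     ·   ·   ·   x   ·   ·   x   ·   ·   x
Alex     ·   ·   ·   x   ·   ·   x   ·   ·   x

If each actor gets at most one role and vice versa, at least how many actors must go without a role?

2

A valid assignment of size 7: Finn→S1, Dana→S3, Wren→S4, Nico→S2, Iris→S6, Kai→S7, Blake→S10.
The set {Wren, Kai, Blake, Omar, Alex} has only 3 neighbours ({S10, S4, S7}), so by Hall's theorem at most 7 of the 9 actors can be matched.
That matches 7 of the 9, leaving 2 unmatched; no matching can do better.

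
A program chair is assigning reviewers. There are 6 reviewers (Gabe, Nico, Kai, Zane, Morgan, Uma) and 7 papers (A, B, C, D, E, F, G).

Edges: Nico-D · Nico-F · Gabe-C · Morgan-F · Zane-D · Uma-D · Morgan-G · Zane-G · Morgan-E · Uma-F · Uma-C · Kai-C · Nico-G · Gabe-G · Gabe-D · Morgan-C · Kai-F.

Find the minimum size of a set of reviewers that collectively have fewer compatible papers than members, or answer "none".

5

Take S = {Gabe, Nico, Kai, Zane, Uma}. Its neighbourhood is {C, D, F, G}, so |N(S)| = 4 < |S| = 5.
Every subset of size less than 5 has at least as many neighbours as members, so 5 is the minimum.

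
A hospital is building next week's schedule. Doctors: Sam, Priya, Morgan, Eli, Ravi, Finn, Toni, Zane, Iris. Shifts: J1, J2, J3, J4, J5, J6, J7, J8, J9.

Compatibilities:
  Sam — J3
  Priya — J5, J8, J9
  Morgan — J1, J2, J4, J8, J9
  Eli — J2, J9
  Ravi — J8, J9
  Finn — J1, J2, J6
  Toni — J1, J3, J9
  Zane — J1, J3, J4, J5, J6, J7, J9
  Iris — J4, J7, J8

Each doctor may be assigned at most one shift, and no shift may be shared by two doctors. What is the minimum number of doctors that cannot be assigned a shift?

A valid assignment of size 9: Sam→J3, Priya→J5, Morgan→J4, Eli→J2, Ravi→J8, Finn→J1, Toni→J9, Zane→J6, Iris→J7.
This saturates every doctor, so 9 is the maximum.
That matches 9 of the 9, leaving 0 unmatched; no matching can do better.

0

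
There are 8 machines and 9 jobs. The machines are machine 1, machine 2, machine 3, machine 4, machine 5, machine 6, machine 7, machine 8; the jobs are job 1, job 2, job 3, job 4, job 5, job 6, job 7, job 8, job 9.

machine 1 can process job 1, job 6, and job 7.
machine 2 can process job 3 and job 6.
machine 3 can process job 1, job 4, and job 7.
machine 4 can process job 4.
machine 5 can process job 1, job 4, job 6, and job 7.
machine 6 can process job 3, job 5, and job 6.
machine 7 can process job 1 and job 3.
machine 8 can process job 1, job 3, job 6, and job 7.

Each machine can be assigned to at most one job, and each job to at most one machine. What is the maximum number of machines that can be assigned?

One maximum matching: machine 1→job 1, machine 2→job 3, machine 3→job 7, machine 4→job 4, machine 5→job 6, machine 6→job 5.
The set {machine 1, machine 2, machine 3, machine 4, machine 5, machine 7, machine 8} has only 5 neighbours ({job 1, job 3, job 4, job 6, job 7}), so by Hall's theorem at most 6 of the 8 machines can be matched.

6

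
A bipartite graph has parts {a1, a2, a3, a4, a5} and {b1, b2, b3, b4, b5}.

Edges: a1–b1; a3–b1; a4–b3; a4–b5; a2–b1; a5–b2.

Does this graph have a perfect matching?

The set {a1, a2, a3} has only 1 neighbour ({b1}), so by Hall's theorem at most 3 of the 5 left vertices can be matched.
Hence no matching covers every left vertex.

No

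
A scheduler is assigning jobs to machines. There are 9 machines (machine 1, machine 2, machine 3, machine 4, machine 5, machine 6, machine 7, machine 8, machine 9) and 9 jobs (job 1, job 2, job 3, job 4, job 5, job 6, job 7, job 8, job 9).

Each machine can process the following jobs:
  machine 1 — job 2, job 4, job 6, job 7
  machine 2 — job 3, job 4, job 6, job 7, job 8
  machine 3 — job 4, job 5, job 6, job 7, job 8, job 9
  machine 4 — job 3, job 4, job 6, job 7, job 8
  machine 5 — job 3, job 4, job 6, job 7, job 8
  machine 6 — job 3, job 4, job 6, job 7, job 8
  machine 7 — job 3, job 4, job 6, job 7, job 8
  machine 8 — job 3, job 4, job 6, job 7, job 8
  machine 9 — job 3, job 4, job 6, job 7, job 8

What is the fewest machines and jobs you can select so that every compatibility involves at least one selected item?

A maximum matching has 7 edges (e.g. machine 1–job 2, machine 2–job 6, machine 3–job 9, machine 4–job 3, machine 5–job 8, machine 6–job 4, machine 7–job 7).
By König's theorem the minimum vertex cover has the same size. One such cover is {machine 1, machine 3, job 3, job 4, job 6, job 7, job 8}.

7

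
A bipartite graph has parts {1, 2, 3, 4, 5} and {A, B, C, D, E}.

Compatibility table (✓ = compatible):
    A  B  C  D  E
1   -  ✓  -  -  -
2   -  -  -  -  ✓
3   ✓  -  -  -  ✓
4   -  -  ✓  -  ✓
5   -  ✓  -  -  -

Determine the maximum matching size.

4

One maximum matching: 1–B, 2–E, 3–A, 4–C.
The set {1, 5} has only 1 neighbour ({B}), so by Hall's theorem at most 4 of the 5 left vertices can be matched.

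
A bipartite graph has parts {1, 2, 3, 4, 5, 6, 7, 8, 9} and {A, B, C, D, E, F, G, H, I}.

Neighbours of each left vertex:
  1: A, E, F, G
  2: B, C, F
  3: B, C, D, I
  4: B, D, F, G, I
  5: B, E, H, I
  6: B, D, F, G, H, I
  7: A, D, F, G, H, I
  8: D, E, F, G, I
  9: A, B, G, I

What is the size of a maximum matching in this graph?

A valid assignment of size 9: 1–F, 2–C, 3–D, 4–B, 5–E, 6–H, 7–A, 8–G, 9–I.
This saturates every left vertex, so 9 is the maximum.

9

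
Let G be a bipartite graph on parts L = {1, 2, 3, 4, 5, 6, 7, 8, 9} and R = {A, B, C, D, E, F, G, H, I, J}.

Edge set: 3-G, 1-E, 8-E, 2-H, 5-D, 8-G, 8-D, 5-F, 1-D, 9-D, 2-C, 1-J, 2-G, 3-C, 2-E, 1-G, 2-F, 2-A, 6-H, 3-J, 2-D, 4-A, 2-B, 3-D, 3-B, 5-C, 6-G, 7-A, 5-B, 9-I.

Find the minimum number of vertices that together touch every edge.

{1, 2, 3, 5, 6, 8, 9, A} is a vertex cover of size 8: every edge has an endpoint in this set.
No smaller cover exists because 1–J, 2–G, 3–B, 4–A, 5–F, 6–H, 8–E, 9–D is a matching of size 8, and a cover must include an endpoint of each of these disjoint edges (König's theorem).

8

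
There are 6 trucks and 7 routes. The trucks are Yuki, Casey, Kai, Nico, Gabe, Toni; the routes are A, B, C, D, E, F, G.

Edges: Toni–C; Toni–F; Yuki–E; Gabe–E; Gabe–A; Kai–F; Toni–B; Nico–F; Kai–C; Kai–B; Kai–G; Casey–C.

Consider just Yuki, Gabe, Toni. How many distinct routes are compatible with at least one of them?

The union of neighbours of {Yuki, Gabe, Toni} is {A, B, C, E, F}, which has 5 elements.
Since |N(S)| = 5 ≥ |S| = 3, Hall's condition holds for this subset.

5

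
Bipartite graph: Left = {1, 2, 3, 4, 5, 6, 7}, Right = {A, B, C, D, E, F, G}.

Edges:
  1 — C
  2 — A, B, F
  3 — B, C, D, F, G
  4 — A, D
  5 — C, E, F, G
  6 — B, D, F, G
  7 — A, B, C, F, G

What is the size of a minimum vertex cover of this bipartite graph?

7

The 7 edges 1–C, 2–A, 3–B, 4–D, 5–E, 6–F, 7–G form a matching, so any vertex cover needs at least 7 vertices (one per matched edge).
Conversely {1, 2, 3, 4, 5, 6, 7} meets every edge and has exactly 7 vertices, so 7 is optimal.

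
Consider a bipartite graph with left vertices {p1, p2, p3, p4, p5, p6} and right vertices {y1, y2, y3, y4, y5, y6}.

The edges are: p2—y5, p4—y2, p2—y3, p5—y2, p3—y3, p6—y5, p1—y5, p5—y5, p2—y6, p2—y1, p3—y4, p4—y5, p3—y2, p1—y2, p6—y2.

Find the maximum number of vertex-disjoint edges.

4

For example, pair p1-y5, p2-y1, p3-y3, p4-y2.
The set {p1, p4, p5, p6} has only 2 neighbours ({y2, y5}), so by Hall's theorem at most 4 of the 6 left vertices can be matched.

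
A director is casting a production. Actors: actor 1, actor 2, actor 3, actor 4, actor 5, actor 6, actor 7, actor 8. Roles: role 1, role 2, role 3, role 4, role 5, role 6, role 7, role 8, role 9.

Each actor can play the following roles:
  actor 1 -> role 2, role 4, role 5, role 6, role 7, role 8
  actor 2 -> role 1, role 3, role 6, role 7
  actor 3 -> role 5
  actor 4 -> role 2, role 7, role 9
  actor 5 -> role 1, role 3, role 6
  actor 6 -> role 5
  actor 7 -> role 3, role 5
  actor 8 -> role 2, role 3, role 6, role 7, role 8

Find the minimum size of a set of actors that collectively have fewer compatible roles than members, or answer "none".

Take S = {actor 3, actor 6}. Its neighbourhood is {role 5}, so |N(S)| = 1 < |S| = 2.
No single vertex violates Hall's condition since each has at least one neighbour, so 2 is the minimum.

2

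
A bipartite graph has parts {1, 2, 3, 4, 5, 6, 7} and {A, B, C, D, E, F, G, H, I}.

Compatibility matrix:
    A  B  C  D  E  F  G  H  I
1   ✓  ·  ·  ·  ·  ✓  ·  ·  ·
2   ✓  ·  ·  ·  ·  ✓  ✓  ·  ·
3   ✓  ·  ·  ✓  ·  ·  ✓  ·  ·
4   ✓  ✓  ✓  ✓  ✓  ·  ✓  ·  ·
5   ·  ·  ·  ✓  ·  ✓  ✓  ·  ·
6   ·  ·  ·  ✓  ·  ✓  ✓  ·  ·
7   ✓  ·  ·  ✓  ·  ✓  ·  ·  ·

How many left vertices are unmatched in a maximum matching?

2

One maximum matching: 1→A, 2→G, 3→D, 4→E, 5→F.
The set {1, 2, 3, 5, 6, 7} has only 4 neighbours ({A, D, F, G}), so by Hall's theorem at most 5 of the 7 left vertices can be matched.
That matches 5 of the 7, leaving 2 unmatched; no matching can do better.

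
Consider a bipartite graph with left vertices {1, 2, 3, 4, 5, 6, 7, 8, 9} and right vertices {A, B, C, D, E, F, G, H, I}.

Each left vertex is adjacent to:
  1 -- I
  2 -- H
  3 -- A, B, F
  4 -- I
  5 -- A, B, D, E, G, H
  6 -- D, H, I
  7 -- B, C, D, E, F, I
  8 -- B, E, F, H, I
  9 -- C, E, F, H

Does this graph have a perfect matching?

The set {1, 4} has only 1 neighbour ({I}), so by Hall's theorem at most 8 of the 9 left vertices can be matched.
Hence no matching covers every left vertex.

No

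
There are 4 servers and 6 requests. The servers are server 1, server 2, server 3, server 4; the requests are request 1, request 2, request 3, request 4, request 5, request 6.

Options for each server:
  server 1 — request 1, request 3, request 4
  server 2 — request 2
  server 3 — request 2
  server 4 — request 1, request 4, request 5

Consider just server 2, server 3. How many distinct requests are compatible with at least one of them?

1

The union of neighbours of {server 2, server 3} is {request 2}, which has 1 element.
Since |N(S)| = 1 < |S| = 2, Hall's condition fails for this subset.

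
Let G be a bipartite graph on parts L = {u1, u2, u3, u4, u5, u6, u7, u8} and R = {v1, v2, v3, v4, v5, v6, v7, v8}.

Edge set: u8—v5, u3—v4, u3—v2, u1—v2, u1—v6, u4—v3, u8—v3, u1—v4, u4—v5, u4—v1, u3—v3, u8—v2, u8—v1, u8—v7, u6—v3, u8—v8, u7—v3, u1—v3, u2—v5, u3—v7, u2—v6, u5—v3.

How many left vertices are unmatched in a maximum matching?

2

A valid assignment of size 6: u1→v6, u2→v5, u3→v2, u4→v1, u5→v3, u8→v8.
The set {u5, u6, u7} has only 1 neighbour ({v3}), so by Hall's theorem at most 6 of the 8 left vertices can be matched.
That matches 6 of the 8, leaving 2 unmatched; no matching can do better.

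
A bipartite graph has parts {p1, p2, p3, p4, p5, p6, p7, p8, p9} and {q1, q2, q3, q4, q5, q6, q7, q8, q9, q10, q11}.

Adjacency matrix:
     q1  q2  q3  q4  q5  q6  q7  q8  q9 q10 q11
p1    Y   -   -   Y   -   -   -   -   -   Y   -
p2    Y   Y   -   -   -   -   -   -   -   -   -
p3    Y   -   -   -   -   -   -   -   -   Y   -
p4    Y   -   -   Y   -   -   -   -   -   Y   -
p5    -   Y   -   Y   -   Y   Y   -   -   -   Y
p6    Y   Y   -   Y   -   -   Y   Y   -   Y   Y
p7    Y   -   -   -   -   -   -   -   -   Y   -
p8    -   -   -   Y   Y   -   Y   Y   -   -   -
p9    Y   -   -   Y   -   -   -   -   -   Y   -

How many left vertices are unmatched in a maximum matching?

One maximum matching: p1–q10, p2–q2, p3–q1, p4–q4, p5–q6, p6–q7, p8–q8.
The set {p1, p3, p4, p7, p9} has only 3 neighbours ({q1, q10, q4}), so by Hall's theorem at most 7 of the 9 left vertices can be matched.
That matches 7 of the 9, leaving 2 unmatched; no matching can do better.

2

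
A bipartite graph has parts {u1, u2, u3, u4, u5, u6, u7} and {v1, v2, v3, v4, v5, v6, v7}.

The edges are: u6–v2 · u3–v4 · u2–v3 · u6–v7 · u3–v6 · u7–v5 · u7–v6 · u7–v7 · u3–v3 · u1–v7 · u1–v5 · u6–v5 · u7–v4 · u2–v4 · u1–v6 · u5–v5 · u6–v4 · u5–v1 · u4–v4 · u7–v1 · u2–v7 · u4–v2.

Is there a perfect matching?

Yes

One maximum matching: u1-v7, u2-v4, u3-v3, u4-v2, u5-v1, u6-v5, u7-v6.
Every left vertex is matched, so this is a perfect matching.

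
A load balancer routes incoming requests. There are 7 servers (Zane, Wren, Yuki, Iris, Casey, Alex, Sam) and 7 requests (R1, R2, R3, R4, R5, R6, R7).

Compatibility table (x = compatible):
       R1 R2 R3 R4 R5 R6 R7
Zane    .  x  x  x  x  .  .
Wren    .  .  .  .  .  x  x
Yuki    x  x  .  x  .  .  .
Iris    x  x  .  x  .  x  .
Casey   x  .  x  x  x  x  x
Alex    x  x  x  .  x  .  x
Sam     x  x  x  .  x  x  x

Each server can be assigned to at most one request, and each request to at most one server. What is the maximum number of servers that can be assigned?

One maximum matching: Zane–R5, Wren–R7, Yuki–R4, Iris–R1, Casey–R3, Alex–R2, Sam–R6.
All 7 servers are matched, so no larger matching exists.

7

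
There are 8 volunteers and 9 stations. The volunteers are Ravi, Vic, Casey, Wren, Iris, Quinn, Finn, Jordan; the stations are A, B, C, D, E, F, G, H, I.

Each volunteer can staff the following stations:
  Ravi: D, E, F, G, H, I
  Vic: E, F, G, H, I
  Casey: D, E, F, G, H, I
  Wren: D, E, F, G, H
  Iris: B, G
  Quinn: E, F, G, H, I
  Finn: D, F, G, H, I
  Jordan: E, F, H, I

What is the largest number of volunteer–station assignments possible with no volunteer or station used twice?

A valid assignment of size 7: Ravi-D, Vic-I, Casey-F, Wren-H, Iris-B, Quinn-E, Finn-G.
The set {Ravi, Vic, Casey, Wren, Quinn, Finn, Jordan} has only 6 neighbours ({D, E, F, G, H, I}), so by Hall's theorem at most 7 of the 8 volunteers can be matched.

7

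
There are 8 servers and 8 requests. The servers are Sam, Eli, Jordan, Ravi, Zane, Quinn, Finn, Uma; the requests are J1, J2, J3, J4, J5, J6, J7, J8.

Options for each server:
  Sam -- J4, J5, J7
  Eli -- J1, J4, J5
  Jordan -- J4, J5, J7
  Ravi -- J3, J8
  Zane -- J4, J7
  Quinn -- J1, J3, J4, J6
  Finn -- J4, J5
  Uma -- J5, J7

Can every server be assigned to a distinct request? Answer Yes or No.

The set {Sam, Jordan, Zane, Finn, Uma} has only 3 neighbours ({J4, J5, J7}), so by Hall's theorem at most 6 of the 8 servers can be matched.
Hence no matching covers every server.

No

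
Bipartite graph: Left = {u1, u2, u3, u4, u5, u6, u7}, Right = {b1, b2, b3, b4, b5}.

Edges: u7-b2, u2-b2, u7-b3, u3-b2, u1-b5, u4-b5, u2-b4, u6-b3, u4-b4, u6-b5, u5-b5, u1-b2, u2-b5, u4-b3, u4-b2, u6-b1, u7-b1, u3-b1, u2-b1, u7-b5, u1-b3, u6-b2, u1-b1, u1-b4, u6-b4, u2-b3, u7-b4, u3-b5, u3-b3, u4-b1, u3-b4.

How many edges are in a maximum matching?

5

A valid assignment of size 5: u1–b3, u2–b2, u3–b1, u4–b4, u5–b5.
The set {u1, u2, u3, u4, u5, u6, u7} has only 5 neighbours ({b1, b2, b3, b4, b5}), so by Hall's theorem at most 5 of the 7 left vertices can be matched.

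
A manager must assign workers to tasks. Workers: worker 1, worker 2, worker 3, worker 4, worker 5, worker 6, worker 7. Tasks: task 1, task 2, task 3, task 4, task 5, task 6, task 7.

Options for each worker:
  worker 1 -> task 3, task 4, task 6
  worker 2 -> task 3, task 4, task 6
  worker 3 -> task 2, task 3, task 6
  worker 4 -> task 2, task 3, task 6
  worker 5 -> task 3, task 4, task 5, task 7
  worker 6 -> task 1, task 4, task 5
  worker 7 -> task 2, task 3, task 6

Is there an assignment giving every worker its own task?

The set {worker 1, worker 2, worker 3, worker 4, worker 7} has only 4 neighbours ({task 2, task 3, task 4, task 6}), so by Hall's theorem at most 6 of the 7 workers can be matched.
Hence no matching covers every worker.

No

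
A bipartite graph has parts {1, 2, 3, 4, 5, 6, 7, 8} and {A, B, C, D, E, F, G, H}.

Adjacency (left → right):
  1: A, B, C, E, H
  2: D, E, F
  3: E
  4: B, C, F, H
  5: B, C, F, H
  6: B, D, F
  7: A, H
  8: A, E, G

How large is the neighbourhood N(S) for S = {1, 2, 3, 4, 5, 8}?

The union of neighbours of {1, 2, 3, 4, 5, 8} is {A, B, C, D, E, F, G, H}, which has 8 elements.
Since |N(S)| = 8 ≥ |S| = 6, Hall's condition holds for this subset.

8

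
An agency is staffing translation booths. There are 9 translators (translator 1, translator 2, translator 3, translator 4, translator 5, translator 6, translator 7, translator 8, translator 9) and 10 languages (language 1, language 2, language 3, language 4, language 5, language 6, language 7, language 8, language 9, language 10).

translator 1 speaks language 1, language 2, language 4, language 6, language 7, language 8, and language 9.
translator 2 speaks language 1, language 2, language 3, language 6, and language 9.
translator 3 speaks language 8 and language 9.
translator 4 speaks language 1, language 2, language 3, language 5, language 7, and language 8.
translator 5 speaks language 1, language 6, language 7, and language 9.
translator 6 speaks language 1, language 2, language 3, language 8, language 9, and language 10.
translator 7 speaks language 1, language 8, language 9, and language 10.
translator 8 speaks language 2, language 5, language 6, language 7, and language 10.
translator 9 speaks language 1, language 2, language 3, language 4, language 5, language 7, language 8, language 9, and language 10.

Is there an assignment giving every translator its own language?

Yes

A valid assignment of size 9: translator 1-language 4, translator 2-language 6, translator 3-language 8, translator 4-language 7, translator 5-language 1, translator 6-language 3, translator 7-language 9, translator 8-language 10, translator 9-language 2.
All 9 translators are covered.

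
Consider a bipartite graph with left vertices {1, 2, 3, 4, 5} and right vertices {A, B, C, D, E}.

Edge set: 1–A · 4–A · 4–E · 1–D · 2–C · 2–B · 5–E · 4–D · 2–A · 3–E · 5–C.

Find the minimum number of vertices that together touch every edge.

5

A maximum matching has 5 edges (e.g. 1–A, 2–B, 3–E, 4–D, 5–C).
By König's theorem the minimum vertex cover has the same size. One such cover is {1, 2, 3, 4, 5}.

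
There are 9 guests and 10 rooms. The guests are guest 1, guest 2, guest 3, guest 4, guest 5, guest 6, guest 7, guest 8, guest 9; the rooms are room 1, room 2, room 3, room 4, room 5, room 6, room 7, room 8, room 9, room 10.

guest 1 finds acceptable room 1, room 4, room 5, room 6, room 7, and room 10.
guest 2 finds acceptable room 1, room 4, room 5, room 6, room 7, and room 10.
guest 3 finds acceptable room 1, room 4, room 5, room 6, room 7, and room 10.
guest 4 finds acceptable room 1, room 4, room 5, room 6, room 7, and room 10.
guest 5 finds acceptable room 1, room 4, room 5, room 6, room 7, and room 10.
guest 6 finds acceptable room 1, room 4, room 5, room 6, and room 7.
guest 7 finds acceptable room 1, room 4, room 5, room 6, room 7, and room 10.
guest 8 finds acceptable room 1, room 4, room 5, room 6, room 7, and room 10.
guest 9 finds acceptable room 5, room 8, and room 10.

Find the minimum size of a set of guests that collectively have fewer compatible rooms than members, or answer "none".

Take S = {guest 1, guest 2, guest 3, guest 4, guest 5, guest 6, guest 7}. Its neighbourhood is {room 1, room 4, room 5, room 6, room 7, room 10}, so |N(S)| = 6 < |S| = 7.
Every subset of size less than 7 has at least as many neighbours as members, so 7 is the minimum.

7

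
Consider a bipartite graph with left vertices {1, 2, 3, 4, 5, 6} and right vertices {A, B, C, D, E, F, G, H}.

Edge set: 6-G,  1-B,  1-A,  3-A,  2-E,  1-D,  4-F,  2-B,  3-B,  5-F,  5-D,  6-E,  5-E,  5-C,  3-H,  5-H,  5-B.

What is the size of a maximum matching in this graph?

6

For example, pair 1–D, 2–B, 3–A, 4–F, 5–H, 6–E.
All 6 left vertices are matched, so no larger matching exists.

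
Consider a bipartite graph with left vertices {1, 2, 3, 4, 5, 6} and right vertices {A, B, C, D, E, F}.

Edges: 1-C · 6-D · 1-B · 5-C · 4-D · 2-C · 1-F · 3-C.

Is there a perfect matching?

The set {2, 3, 4, 5, 6} has only 2 neighbours ({C, D}), so by Hall's theorem at most 3 of the 6 left vertices can be matched.
Hence no matching covers every left vertex.

No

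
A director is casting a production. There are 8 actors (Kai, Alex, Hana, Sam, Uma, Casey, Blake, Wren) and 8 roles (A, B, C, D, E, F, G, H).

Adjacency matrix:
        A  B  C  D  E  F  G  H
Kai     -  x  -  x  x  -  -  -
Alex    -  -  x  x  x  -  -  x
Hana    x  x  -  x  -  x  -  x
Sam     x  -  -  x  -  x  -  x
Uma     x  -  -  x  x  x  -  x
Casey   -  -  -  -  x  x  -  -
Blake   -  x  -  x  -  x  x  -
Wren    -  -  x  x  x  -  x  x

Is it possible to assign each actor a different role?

Yes

One maximum matching: Kai–E, Alex–C, Hana–H, Sam–D, Uma–A, Casey–F, Blake–B, Wren–G.
Every actor is matched, so this is a perfect matching.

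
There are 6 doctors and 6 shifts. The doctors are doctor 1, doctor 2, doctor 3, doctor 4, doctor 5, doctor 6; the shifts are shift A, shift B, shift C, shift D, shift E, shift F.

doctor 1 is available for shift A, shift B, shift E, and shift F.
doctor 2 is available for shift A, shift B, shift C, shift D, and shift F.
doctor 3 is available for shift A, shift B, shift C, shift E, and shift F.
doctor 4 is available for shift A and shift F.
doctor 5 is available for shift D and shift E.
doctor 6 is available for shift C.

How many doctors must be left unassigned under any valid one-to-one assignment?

A valid assignment of size 6: doctor 1–shift A, doctor 2–shift D, doctor 3–shift B, doctor 4–shift F, doctor 5–shift E, doctor 6–shift C.
This saturates every doctor, so 6 is the maximum.
That matches 6 of the 6, leaving 0 unmatched; no matching can do better.

0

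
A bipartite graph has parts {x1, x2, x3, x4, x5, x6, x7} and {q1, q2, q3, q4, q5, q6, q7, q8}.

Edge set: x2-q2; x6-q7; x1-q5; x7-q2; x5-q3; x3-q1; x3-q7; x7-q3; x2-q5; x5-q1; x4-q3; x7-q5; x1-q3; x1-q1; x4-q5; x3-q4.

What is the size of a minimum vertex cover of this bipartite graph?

The 6 edges x1–q1, x2–q2, x3–q4, x4–q5, x5–q3, x6–q7 form a matching, so any vertex cover needs at least 6 vertices (one per matched edge).
Conversely {x3, x6, q1, q2, q3, q5} meets every edge and has exactly 6 vertices, so 6 is optimal.

6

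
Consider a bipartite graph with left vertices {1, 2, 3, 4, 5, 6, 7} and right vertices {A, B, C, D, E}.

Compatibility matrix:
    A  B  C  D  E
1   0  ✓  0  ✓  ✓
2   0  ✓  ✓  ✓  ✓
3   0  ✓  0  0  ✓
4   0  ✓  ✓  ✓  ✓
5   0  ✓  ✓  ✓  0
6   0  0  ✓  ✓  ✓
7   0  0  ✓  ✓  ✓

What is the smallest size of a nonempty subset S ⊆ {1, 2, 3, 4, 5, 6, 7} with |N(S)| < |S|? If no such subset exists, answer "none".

Take S = {1, 2, 3, 4, 5}. Its neighbourhood is {B, C, D, E}, so |N(S)| = 4 < |S| = 5.
Every subset of size less than 5 has at least as many neighbours as members, so 5 is the minimum.

5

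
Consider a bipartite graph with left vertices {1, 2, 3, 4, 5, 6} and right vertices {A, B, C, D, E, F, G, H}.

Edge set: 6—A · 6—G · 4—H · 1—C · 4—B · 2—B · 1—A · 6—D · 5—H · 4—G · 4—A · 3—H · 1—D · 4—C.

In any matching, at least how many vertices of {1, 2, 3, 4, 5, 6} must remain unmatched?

A valid assignment of size 5: 1→C, 2→B, 3→H, 4→A, 6→G.
The set {3, 5} has only 1 neighbour ({H}), so by Hall's theorem at most 5 of the 6 left vertices can be matched.
That matches 5 of the 6, leaving 1 unmatched; no matching can do better.

1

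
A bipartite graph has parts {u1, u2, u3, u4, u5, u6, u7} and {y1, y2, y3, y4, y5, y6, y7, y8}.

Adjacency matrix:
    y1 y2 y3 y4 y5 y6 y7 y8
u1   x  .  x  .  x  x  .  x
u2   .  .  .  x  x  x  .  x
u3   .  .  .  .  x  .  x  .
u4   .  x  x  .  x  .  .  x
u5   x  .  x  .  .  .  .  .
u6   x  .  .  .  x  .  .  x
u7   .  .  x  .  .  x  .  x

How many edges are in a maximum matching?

One maximum matching: u1-y6, u2-y4, u3-y7, u4-y8, u5-y1, u6-y5, u7-y3.
All 7 left vertices are matched, so no larger matching exists.

7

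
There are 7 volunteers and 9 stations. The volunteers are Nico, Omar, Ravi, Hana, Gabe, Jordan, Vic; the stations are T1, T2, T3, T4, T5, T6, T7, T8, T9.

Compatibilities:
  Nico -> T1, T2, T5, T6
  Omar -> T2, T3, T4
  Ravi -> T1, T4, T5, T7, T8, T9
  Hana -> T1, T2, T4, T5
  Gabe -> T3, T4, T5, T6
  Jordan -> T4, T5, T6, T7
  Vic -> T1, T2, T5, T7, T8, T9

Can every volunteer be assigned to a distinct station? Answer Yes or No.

Yes

A valid assignment of size 7: Nico-T2, Omar-T4, Ravi-T8, Hana-T1, Gabe-T5, Jordan-T6, Vic-T7.
All 7 volunteers are covered.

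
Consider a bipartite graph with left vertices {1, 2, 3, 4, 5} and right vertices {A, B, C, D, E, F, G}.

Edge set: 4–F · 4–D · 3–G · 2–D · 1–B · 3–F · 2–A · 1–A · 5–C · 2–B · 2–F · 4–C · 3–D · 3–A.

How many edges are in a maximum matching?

One maximum matching: 1→A, 2→B, 3→D, 4→F, 5→C.
This saturates every left vertex, so 5 is the maximum.

5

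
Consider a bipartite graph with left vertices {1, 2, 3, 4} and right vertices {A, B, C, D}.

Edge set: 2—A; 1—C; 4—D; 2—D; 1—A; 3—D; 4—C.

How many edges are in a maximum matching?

For example, pair 1→C, 2→A, 3→D.
The set {1, 2, 3, 4} has only 3 neighbours ({A, C, D}), so by Hall's theorem at most 3 of the 4 left vertices can be matched.

3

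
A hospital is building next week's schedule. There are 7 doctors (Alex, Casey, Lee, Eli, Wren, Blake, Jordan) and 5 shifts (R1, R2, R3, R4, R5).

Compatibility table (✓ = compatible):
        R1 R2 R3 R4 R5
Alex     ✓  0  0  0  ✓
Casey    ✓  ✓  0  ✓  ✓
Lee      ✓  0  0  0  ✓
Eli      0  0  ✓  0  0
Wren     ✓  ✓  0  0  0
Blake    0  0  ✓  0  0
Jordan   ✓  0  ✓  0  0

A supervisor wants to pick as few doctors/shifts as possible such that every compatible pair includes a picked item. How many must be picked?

The 5 edges Alex–R1, Casey–R4, Lee–R5, Eli–R3, Wren–R2 form a matching, so any vertex cover needs at least 5 vertices (one per matched edge).
Conversely {Casey, Wren, R1, R3, R5} meets every edge and has exactly 5 vertices, so 5 is optimal.

5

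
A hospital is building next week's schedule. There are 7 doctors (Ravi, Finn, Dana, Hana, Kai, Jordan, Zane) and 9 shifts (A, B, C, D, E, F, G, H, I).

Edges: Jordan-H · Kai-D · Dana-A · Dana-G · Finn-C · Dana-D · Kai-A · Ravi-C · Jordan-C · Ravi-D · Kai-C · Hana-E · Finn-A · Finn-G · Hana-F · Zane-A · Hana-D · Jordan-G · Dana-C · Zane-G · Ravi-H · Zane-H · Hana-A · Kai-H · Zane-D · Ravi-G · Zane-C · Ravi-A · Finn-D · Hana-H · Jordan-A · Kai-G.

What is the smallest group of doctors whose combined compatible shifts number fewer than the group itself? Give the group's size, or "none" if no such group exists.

Take S = {Ravi, Finn, Dana, Kai, Jordan, Zane}. Its neighbourhood is {A, C, D, G, H}, so |N(S)| = 5 < |S| = 6.
Every subset of size less than 6 has at least as many neighbours as members, so 6 is the minimum.

6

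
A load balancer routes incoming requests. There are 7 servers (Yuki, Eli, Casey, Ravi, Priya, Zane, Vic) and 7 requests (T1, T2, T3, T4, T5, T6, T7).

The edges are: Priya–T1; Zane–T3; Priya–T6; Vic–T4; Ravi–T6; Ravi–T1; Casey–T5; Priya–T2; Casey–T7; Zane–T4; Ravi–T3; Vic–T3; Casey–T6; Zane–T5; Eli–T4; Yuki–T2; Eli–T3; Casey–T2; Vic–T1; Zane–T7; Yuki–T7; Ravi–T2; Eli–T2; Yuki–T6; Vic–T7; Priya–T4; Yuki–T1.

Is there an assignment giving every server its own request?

Yes

One maximum matching: Yuki–T7, Eli–T2, Casey–T6, Ravi–T3, Priya–T1, Zane–T5, Vic–T4.
Every server is matched, so this is a perfect matching.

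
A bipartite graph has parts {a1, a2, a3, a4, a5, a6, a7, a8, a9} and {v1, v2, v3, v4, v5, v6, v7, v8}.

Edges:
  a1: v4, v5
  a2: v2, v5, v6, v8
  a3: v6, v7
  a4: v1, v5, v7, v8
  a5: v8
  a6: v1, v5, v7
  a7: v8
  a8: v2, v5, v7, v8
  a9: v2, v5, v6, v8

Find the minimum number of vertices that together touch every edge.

A maximum matching has 7 edges (e.g. a1–v4, a2–v6, a3–v7, a4–v5, a5–v8, a6–v1, a8–v2).
By König's theorem the minimum vertex cover has the same size. One such cover is {a1, v1, v2, v5, v6, v7, v8}.

7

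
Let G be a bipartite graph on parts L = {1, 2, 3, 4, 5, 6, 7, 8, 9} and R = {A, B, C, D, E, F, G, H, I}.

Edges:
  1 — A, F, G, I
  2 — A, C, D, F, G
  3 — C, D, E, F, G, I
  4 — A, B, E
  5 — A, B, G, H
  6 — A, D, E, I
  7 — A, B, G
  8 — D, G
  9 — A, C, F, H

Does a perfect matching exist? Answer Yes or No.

A valid assignment of size 9: 1–I, 2–C, 3–G, 4–B, 5–H, 6–E, 7–A, 8–D, 9–F.
Every left vertex is matched, so this is a perfect matching.

Yes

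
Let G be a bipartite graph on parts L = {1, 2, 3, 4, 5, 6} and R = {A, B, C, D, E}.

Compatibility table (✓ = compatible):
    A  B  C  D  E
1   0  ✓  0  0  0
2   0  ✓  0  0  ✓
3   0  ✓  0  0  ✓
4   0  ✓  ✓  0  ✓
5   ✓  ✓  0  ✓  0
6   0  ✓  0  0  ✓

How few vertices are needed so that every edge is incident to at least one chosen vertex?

4

The 4 edges 1–B, 2–E, 4–C, 5–D form a matching, so any vertex cover needs at least 4 vertices (one per matched edge).
Conversely {4, 5, B, E} meets every edge and has exactly 4 vertices, so 4 is optimal.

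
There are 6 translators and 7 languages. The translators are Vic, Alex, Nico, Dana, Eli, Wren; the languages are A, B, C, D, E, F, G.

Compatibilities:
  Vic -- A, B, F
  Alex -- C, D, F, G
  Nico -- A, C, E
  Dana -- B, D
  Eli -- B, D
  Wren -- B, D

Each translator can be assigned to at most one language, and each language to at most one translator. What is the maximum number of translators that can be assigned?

5

One maximum matching: Vic–F, Alex–C, Nico–E, Dana–D, Eli–B.
The set {Dana, Eli, Wren} has only 2 neighbours ({B, D}), so by Hall's theorem at most 5 of the 6 translators can be matched.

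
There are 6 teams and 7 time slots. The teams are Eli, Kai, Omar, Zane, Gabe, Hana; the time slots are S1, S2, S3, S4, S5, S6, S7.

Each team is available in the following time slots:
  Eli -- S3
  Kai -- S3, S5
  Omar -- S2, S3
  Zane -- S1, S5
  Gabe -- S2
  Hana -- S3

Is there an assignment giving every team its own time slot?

No

The set {Eli, Omar, Gabe, Hana} has only 2 neighbours ({S2, S3}), so by Hall's theorem at most 4 of the 6 teams can be matched.
Hence no matching covers every team.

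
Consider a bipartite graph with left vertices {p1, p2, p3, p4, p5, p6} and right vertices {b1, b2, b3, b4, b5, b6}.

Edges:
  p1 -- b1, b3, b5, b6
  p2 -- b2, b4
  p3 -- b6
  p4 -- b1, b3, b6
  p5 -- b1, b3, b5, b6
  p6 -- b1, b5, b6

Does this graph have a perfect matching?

The set {p1, p3, p4, p5, p6} has only 4 neighbours ({b1, b3, b5, b6}), so by Hall's theorem at most 5 of the 6 left vertices can be matched.
Hence no matching covers every left vertex.

No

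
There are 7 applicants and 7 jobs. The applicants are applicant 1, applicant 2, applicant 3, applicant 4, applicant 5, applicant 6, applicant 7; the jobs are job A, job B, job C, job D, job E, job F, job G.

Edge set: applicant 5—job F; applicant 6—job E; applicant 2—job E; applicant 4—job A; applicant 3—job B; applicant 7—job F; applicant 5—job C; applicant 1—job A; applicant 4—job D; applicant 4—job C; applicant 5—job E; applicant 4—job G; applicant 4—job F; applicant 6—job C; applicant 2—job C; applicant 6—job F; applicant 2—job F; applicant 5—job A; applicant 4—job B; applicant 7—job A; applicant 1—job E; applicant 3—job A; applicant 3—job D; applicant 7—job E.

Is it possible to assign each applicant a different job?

No

The set {applicant 1, applicant 2, applicant 5, applicant 6, applicant 7} has only 4 neighbours ({job A, job C, job E, job F}), so by Hall's theorem at most 6 of the 7 applicants can be matched.
Hence no matching covers every applicant.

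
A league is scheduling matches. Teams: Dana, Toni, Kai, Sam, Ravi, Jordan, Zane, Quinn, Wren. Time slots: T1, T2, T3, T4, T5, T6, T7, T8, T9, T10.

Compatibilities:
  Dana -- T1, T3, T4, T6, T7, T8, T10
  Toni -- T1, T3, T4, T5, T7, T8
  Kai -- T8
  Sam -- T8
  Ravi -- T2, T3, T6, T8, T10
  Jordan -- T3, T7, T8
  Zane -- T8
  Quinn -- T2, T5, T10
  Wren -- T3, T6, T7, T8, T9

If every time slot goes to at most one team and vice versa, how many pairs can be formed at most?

7

A valid assignment of size 7: Dana→T10, Toni→T4, Kai→T8, Ravi→T6, Jordan→T3, Quinn→T5, Wren→T7.
The set {Kai, Sam, Zane} has only 1 neighbour ({T8}), so by Hall's theorem at most 7 of the 9 teams can be matched.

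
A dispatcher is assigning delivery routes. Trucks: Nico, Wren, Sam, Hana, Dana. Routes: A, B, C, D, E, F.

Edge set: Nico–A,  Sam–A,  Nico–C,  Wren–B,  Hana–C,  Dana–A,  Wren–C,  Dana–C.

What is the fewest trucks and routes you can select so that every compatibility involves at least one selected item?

The 3 edges Nico–C, Wren–B, Sam–A form a matching, so any vertex cover needs at least 3 vertices (one per matched edge).
Conversely {Wren, A, C} meets every edge and has exactly 3 vertices, so 3 is optimal.

3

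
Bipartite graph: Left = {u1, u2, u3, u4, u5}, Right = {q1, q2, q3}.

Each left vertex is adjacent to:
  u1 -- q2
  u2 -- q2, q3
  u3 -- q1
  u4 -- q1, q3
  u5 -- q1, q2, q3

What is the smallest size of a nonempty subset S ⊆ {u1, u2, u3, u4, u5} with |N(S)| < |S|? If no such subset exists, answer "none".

4

Take S = {u1, u2, u3, u4}. Its neighbourhood is {q1, q2, q3}, so |N(S)| = 3 < |S| = 4.
Every subset of size less than 4 has at least as many neighbours as members, so 4 is the minimum.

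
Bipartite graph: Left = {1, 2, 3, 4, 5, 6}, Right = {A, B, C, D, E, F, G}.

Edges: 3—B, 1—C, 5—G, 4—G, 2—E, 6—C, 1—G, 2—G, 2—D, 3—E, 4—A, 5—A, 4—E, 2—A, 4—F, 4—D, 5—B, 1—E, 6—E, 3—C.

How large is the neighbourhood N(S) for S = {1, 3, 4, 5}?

7

The union of neighbours of {1, 3, 4, 5} is {A, B, C, D, E, F, G}, which has 7 elements.
Since |N(S)| = 7 ≥ |S| = 4, Hall's condition holds for this subset.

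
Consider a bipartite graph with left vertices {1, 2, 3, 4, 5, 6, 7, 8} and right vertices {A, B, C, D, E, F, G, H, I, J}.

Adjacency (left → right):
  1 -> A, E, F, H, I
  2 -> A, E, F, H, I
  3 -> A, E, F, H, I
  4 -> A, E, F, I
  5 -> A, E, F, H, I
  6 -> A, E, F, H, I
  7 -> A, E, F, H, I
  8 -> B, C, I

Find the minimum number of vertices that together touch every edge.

The 6 edges 1–F, 2–H, 3–E, 4–I, 5–A, 8–B form a matching, so any vertex cover needs at least 6 vertices (one per matched edge).
Conversely {8, A, E, F, H, I} meets every edge and has exactly 6 vertices, so 6 is optimal.

6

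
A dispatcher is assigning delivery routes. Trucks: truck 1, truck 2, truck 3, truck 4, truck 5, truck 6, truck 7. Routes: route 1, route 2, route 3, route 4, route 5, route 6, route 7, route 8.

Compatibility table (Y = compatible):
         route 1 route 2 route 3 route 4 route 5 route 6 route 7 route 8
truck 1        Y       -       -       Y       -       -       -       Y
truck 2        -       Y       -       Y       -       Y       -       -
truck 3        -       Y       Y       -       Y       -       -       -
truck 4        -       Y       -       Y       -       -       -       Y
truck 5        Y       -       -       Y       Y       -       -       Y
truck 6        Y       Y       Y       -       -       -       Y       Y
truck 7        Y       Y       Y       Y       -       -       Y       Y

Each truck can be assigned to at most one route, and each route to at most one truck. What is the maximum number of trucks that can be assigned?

7

One maximum matching: truck 1–route 1, truck 2–route 6, truck 3–route 3, truck 4–route 2, truck 5–route 5, truck 6–route 8, truck 7–route 4.
All 7 trucks are matched, so no larger matching exists.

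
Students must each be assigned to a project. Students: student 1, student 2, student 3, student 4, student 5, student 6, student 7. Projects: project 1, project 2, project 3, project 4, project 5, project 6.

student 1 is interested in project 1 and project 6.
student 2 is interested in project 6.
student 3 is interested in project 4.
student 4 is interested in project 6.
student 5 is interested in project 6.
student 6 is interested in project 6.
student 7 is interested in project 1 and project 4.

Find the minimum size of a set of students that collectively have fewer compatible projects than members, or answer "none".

Take S = {student 2, student 4}. Its neighbourhood is {project 6}, so |N(S)| = 1 < |S| = 2.
No single vertex violates Hall's condition since each has at least one neighbour, so 2 is the minimum.

2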